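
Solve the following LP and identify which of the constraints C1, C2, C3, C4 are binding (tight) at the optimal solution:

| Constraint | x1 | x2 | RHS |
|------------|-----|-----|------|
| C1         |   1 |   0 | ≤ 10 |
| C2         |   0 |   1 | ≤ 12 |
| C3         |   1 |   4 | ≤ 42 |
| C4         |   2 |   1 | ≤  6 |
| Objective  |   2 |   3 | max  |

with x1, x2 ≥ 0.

At x1 = 0, x2 = 6, compute slack b - a·x for each constraint:
  C1: 10 − 0 = 10  (slack)
  C2: 12 − 6 = 6  (slack)
  C3: 42 − 24 = 18  (slack)
  C4: 6 − 6 = 0  (binding)

Optimal: x1 = 0, x2 = 6
Binding: C4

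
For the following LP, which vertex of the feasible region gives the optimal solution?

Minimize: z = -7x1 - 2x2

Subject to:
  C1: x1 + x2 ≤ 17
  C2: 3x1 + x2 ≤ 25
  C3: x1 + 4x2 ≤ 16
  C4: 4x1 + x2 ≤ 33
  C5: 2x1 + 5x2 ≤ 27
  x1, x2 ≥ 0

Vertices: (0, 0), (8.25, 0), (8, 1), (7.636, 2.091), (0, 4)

Evaluate the objective at each vertex of the feasible region:
  z(0, 0) = 0
  z(8.25, 0) = -57.75
  z(8, 1) = -58  ←
  z(7.636, 2.091) = -57.64
  z(0, 4) = -8
The minimum is at x1 = 8, x2 = 1.

(8, 1)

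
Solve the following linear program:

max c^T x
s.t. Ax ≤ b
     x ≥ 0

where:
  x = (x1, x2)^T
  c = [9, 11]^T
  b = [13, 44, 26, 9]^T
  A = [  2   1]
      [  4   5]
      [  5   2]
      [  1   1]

Evaluate the objective at each vertex of the feasible region:
  z(0, 0) = 0
  z(5.2, 0) = 46.8
  z(2.667, 6.333) = 93.67
  z(1, 8) = 97  ←
  z(0, 8.8) = 96.8
The maximum is at x1 = 1, x2 = 8.

x1 = 1, x2 = 8, z = 97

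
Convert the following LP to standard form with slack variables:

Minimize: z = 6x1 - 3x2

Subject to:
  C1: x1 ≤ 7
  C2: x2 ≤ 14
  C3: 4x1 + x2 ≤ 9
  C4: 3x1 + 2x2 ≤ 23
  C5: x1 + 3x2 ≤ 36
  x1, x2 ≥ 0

min z = 6x1 - 3x2

s.t.
  x1 + s1 = 7
  x2 + s2 = 14
  4x1 + x2 + s3 = 9
  3x1 + 2x2 + s4 = 23
  x1 + 3x2 + s5 = 36
  x1, x2, s1, s2, s3, s4, s5 ≥ 0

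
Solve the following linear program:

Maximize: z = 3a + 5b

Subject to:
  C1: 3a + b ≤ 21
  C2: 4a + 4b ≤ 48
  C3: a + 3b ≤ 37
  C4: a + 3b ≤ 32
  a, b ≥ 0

Evaluate the objective at each vertex of the feasible region:
  z(0, 0) = 0
  z(7, 0) = 21
  z(4.5, 7.5) = 51
  z(2, 10) = 56  ←
  z(0, 10.67) = 53.33
The maximum is at a = 2, b = 10.

a = 2, b = 10, z = 56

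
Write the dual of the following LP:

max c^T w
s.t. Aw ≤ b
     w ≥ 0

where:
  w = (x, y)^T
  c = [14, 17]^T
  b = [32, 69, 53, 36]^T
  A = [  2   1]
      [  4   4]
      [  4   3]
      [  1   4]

Primal max cᵀx s.t. Ax ≤ b, x ≥ 0  →  Dual min bᵀy s.t. Aᵀy ≥ c, y ≥ 0.

Minimize: z = 32y1 + 69y2 + 53y3 + 36y4

Subject to:
  2y1 + 4y2 + 4y3 + y4 ≥ 14
  y1 + 4y2 + 3y3 + 4y4 ≥ 17
  y1, y2, y3, y4 ≥ 0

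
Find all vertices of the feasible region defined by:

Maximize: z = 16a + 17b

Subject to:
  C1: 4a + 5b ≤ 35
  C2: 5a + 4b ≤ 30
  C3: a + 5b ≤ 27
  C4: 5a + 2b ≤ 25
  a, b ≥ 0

(0, 0), (5, 0), (4, 2.5), (2, 5), (0, 5.4)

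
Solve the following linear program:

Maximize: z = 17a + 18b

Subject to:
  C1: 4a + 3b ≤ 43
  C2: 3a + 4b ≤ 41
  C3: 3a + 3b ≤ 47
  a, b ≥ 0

Evaluate the objective at each vertex of the feasible region:
  z(0, 0) = 0
  z(10.75, 0) = 182.8
  z(7, 5) = 209  ←
  z(0, 10.25) = 184.5
The maximum is at a = 7, b = 5.

a = 7, b = 5, z = 209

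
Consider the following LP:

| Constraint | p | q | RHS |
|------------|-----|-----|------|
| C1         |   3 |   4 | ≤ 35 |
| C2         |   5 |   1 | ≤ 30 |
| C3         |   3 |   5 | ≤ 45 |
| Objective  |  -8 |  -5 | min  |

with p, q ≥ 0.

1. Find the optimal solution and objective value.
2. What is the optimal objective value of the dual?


1. p = 5, q = 5, z = -65
2. -65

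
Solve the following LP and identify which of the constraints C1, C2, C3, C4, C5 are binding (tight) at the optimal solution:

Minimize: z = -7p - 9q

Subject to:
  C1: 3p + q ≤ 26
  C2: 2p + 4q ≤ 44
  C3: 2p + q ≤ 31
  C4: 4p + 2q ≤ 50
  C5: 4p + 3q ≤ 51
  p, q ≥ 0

At p = 6, q = 8, compute slack b - a·x for each constraint:
  C1: 26 − 26 = 0  (binding)
  C2: 44 − 44 = 0  (binding)
  C3: 31 − 20 = 11  (slack)
  C4: 50 − 40 = 10  (slack)
  C5: 51 − 48 = 3  (slack)

Optimal: p = 6, q = 8
Binding: C1, C2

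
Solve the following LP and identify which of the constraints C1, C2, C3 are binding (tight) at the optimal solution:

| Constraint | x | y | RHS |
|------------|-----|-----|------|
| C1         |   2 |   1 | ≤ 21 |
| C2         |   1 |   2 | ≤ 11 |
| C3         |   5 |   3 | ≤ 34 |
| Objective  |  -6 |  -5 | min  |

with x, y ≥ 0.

At x = 5, y = 3, compute slack b - a·x for each constraint:
  C1: 21 − 13 = 8  (slack)
  C2: 11 − 11 = 0  (binding)
  C3: 34 − 34 = 0  (binding)

Optimal: x = 5, y = 3
Binding: C2, C3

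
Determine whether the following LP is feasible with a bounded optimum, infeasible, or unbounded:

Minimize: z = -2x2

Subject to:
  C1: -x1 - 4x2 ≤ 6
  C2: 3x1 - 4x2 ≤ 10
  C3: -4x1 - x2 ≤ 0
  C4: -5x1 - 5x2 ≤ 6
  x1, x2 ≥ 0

Unbounded (objective can decrease without bound)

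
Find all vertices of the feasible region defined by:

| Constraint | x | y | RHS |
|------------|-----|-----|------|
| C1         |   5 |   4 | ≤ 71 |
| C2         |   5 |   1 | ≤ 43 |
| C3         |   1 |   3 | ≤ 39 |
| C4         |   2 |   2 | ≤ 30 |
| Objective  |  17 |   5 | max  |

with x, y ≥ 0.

(0, 0), (8.6, 0), (7, 8), (3, 12), (0, 13)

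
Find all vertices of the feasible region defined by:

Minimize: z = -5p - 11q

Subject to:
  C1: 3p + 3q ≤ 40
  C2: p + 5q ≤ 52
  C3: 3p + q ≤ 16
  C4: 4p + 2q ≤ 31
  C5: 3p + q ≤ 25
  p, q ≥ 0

(0, 0), (5.333, 0), (2, 10), (0, 10.4)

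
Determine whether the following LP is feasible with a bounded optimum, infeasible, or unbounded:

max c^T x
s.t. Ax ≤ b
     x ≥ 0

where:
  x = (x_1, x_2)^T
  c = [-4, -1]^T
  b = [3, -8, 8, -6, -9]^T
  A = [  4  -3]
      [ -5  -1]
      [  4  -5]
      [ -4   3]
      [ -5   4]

Infeasible (no feasible solution exists)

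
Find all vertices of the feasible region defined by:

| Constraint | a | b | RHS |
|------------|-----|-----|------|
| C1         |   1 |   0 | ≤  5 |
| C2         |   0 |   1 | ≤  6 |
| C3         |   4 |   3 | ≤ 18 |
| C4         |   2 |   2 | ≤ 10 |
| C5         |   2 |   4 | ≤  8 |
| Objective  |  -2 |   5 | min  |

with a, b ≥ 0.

(0, 0), (4, 0), (0, 2)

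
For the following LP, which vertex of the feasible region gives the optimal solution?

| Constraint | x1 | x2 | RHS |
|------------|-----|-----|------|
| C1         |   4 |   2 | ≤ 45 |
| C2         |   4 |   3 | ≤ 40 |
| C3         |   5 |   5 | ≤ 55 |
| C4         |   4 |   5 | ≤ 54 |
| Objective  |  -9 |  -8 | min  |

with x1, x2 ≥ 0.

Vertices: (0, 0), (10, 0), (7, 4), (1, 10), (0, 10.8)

Evaluate the objective at each vertex of the feasible region:
  z(0, 0) = 0
  z(10, 0) = -90
  z(7, 4) = -95  ←
  z(1, 10) = -89
  z(0, 10.8) = -86.4
The minimum is at x1 = 7, x2 = 4.

(7, 4)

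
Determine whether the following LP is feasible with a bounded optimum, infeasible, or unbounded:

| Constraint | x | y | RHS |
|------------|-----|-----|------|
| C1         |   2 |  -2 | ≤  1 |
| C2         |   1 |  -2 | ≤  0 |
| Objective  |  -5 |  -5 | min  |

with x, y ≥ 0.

Unbounded (objective can decrease without bound)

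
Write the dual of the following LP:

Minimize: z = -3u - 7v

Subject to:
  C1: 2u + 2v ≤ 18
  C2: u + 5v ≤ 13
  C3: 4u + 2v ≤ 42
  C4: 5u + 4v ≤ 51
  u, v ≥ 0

Primal min cᵀx s.t. Ax ≤ b, x ≥ 0  →  Dual max −bᵀy s.t. Aᵀy ≥ −c, y ≥ 0.

Maximize: z = -18y1 - 13y2 - 42y3 - 51y4

Subject to:
  2y1 + y2 + 4y3 + 5y4 ≥ 3
  2y1 + 5y2 + 2y3 + 4y4 ≥ 7
  y1, y2, y3, y4 ≥ 0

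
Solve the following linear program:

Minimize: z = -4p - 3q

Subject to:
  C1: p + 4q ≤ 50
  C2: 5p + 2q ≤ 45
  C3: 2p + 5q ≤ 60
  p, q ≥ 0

Evaluate the objective at each vertex of the feasible region:
  z(0, 0) = 0
  z(9, 0) = -36
  z(5, 10) = -50  ←
  z(0, 12) = -36
The minimum is at p = 5, q = 10.

p = 5, q = 10, z = -50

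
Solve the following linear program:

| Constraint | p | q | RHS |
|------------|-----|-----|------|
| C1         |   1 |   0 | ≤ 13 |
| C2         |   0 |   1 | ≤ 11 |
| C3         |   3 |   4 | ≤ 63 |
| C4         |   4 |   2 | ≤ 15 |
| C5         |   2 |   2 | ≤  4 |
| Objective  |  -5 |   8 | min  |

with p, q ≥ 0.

Evaluate the objective at each vertex of the feasible region:
  z(0, 0) = 0
  z(2, 0) = -10  ←
  z(0, 2) = 16
The minimum is at p = 2, q = 0.

p = 2, q = 0, z = -10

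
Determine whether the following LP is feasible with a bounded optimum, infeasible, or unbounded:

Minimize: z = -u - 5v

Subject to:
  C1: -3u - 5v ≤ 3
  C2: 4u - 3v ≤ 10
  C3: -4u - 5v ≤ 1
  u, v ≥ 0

Unbounded (objective can decrease without bound)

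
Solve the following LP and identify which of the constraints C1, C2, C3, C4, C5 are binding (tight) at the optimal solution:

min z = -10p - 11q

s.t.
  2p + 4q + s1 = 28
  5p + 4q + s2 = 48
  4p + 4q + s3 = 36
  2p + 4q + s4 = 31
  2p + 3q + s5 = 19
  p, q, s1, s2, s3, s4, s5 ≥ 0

At p = 8, q = 1, compute slack b - a·x for each constraint:
  C1: 28 − 20 = 8  (slack)
  C2: 48 − 44 = 4  (slack)
  C3: 36 − 36 = 0  (binding)
  C4: 31 − 20 = 11  (slack)
  C5: 19 − 19 = 0  (binding)

Optimal: p = 8, q = 1
Binding: C3, C5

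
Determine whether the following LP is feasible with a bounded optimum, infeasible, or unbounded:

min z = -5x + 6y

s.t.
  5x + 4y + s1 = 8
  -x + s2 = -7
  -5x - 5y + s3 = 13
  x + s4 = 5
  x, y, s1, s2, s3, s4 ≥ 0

Infeasible (no feasible solution exists)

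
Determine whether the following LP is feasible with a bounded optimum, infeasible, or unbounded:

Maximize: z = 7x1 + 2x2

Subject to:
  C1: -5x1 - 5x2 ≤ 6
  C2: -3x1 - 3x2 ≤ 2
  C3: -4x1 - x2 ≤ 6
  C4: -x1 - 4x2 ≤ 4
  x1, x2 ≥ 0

Unbounded (objective can increase without bound)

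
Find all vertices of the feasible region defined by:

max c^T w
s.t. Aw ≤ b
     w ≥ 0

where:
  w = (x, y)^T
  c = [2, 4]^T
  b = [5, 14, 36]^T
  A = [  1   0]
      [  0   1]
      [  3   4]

(0, 0), (5, 0), (5, 5.25), (0, 9)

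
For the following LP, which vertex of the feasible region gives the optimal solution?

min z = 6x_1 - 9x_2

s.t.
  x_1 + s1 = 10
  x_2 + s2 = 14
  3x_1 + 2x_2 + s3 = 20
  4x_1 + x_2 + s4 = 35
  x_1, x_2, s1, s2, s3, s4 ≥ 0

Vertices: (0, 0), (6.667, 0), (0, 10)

Evaluate the objective at each vertex of the feasible region:
  z(0, 0) = 0
  z(6.667, 0) = 40
  z(0, 10) = -90  ←
The minimum is at x_1 = 0, x_2 = 10.

(0, 10)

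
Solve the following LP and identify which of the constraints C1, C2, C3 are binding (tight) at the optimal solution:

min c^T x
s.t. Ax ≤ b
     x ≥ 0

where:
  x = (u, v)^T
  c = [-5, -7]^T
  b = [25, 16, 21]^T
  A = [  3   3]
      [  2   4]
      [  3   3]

At u = 6, v = 1, compute slack b - a·x for each constraint:
  C1: 25 − 21 = 4  (slack)
  C2: 16 − 16 = 0  (binding)
  C3: 21 − 21 = 0  (binding)

Optimal: u = 6, v = 1
Binding: C2, C3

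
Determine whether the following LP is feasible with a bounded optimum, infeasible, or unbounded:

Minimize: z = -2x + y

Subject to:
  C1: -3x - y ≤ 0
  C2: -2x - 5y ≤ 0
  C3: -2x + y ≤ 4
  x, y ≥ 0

Unbounded (objective can decrease without bound)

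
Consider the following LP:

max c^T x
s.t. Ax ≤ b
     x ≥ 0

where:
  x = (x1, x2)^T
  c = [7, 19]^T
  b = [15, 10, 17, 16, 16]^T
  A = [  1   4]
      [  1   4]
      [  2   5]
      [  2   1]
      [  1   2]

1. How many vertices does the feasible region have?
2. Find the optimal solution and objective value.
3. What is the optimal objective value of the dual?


1. 5
2. x1 = 6, x2 = 1, z = 61
3. 61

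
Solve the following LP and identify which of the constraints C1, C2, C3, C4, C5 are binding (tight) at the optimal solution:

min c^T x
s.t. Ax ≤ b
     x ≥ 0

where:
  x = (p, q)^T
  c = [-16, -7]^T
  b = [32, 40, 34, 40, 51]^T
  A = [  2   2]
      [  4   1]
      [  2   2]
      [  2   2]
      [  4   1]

At p = 8, q = 8, compute slack b - a·x for each constraint:
  C1: 32 − 32 = 0  (binding)
  C2: 40 − 40 = 0  (binding)
  C3: 34 − 32 = 2  (slack)
  C4: 40 − 32 = 8  (slack)
  C5: 51 − 40 = 11  (slack)

Optimal: p = 8, q = 8
Binding: C1, C2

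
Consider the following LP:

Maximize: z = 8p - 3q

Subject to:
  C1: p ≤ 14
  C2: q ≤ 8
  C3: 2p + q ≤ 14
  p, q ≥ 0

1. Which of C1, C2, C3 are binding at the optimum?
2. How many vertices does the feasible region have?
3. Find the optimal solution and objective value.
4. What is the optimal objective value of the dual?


1. C3
2. 4
3. p = 7, q = 0, z = 56
4. 56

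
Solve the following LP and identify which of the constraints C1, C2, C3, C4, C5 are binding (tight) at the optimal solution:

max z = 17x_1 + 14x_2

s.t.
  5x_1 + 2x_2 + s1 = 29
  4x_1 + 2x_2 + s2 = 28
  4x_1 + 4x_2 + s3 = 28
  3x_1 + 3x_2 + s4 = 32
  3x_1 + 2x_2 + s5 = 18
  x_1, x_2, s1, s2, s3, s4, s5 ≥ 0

At x_1 = 4, x_2 = 3, compute slack b - a·x for each constraint:
  C1: 29 − 26 = 3  (slack)
  C2: 28 − 22 = 6  (slack)
  C3: 28 − 28 = 0  (binding)
  C4: 32 − 21 = 11  (slack)
  C5: 18 − 18 = 0  (binding)

Optimal: x_1 = 4, x_2 = 3
Binding: C3, C5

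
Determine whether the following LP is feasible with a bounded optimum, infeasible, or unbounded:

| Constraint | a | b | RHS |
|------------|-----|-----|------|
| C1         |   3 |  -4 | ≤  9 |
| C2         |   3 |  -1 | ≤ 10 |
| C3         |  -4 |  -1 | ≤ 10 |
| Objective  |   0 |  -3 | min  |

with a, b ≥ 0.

Unbounded (objective can decrease without bound)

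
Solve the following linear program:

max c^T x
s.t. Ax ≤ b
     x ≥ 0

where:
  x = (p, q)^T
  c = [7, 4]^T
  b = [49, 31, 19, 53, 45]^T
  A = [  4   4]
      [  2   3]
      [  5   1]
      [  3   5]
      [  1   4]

Evaluate the objective at each vertex of the feasible region:
  z(0, 0) = 0
  z(3.8, 0) = 26.6
  z(2, 9) = 50  ←
  z(0, 10.33) = 41.33
The maximum is at p = 2, q = 9.

p = 2, q = 9, z = 50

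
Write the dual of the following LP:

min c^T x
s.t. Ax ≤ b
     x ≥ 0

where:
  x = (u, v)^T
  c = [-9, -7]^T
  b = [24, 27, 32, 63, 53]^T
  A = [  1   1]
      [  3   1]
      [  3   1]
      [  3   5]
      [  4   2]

Primal min cᵀx s.t. Ax ≤ b, x ≥ 0  →  Dual max −bᵀy s.t. Aᵀy ≥ −c, y ≥ 0.

Maximize: z = -24y1 - 27y2 - 32y3 - 63y4 - 53y5

Subject to:
  y1 + 3y2 + 3y3 + 3y4 + 4y5 ≥ 9
  y1 + y2 + y3 + 5y4 + 2y5 ≥ 7
  y1, y2, y3, y4, y5 ≥ 0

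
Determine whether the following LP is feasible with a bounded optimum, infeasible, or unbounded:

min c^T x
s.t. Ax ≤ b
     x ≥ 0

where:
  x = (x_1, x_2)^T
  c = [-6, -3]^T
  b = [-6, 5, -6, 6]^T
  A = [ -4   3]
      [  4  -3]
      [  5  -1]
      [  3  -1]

Infeasible (no feasible solution exists)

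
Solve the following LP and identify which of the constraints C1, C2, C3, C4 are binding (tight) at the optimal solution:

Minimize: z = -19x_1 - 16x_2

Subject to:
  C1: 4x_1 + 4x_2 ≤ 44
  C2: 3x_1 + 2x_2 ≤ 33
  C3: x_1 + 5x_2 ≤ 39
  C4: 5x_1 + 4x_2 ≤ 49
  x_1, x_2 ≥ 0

At x_1 = 5, x_2 = 6, compute slack b - a·x for each constraint:
  C1: 44 − 44 = 0  (binding)
  C2: 33 − 27 = 6  (slack)
  C3: 39 − 35 = 4  (slack)
  C4: 49 − 49 = 0  (binding)

Optimal: x_1 = 5, x_2 = 6
Binding: C1, C4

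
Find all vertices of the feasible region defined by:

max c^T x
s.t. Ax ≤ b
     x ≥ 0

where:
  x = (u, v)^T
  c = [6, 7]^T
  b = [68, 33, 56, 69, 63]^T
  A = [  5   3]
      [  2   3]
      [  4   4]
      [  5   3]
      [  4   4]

(0, 0), (13.6, 0), (13, 1), (9, 5), (0, 11)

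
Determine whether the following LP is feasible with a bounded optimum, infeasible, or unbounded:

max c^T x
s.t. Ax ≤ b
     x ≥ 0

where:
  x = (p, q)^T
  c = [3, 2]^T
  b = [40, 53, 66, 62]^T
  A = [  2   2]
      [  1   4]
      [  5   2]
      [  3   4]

Feasible with a bounded optimal solution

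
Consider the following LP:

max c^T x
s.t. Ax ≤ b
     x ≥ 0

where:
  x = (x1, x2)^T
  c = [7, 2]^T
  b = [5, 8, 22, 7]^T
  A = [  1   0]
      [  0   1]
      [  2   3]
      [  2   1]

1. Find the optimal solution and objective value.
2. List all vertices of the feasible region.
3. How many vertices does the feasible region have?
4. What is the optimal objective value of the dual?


1. x1 = 3.5, x2 = 0, z = 24.5
2. (0, 0), (3.5, 0), (0, 7)
3. 3
4. 24.5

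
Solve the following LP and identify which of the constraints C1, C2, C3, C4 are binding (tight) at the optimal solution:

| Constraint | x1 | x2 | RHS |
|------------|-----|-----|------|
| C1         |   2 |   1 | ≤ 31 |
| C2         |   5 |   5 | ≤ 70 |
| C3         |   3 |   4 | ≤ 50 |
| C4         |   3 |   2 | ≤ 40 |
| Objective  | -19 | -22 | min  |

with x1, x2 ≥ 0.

At x1 = 6, x2 = 8, compute slack b - a·x for each constraint:
  C1: 31 − 20 = 11  (slack)
  C2: 70 − 70 = 0  (binding)
  C3: 50 − 50 = 0  (binding)
  C4: 40 − 34 = 6  (slack)

Optimal: x1 = 6, x2 = 8
Binding: C2, C3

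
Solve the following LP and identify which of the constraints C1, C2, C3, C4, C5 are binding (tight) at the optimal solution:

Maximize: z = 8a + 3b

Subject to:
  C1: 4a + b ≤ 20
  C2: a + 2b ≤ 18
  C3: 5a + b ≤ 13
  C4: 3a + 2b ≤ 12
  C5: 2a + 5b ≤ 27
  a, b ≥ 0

At a = 2, b = 3, compute slack b - a·x for each constraint:
  C1: 20 − 11 = 9  (slack)
  C2: 18 − 8 = 10  (slack)
  C3: 13 − 13 = 0  (binding)
  C4: 12 − 12 = 0  (binding)
  C5: 27 − 19 = 8  (slack)

Optimal: a = 2, b = 3
Binding: C3, C4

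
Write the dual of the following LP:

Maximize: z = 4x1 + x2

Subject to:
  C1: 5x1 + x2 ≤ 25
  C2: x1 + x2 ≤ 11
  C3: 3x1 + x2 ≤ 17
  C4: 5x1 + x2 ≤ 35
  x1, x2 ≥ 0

Primal max cᵀx s.t. Ax ≤ b, x ≥ 0  →  Dual min bᵀy s.t. Aᵀy ≥ c, y ≥ 0.

Minimize: z = 25y1 + 11y2 + 17y3 + 35y4

Subject to:
  5y1 + y2 + 3y3 + 5y4 ≥ 4
  y1 + y2 + y3 + y4 ≥ 1
  y1, y2, y3, y4 ≥ 0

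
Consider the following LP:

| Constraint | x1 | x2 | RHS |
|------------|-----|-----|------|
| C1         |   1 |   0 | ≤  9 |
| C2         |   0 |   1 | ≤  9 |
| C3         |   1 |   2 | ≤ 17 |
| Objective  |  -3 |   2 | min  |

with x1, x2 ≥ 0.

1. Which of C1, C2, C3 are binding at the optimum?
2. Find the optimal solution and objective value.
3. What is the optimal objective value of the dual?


1. C1
2. x1 = 9, x2 = 0, z = -27
3. -27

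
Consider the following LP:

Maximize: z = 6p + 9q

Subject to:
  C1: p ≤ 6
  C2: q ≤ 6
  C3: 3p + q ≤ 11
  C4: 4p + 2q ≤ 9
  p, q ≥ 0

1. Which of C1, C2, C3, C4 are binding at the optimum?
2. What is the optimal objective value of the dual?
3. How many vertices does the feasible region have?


1. C4
2. 40.5
3. 3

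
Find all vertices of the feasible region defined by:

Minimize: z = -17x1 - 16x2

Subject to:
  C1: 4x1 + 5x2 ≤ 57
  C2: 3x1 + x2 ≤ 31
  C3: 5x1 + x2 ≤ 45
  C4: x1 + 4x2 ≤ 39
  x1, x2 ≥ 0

(0, 0), (9, 0), (8, 5), (3, 9), (0, 9.75)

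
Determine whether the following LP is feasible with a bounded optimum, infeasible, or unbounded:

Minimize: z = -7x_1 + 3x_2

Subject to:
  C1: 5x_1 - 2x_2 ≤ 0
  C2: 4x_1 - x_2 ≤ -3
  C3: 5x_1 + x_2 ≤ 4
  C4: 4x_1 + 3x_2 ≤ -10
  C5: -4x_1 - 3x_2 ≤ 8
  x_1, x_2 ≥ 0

Infeasible (no feasible solution exists)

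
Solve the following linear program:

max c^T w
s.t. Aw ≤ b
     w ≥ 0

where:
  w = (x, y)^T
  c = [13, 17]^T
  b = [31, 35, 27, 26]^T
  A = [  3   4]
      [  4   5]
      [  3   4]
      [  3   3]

Evaluate the objective at each vertex of the feasible region:
  z(0, 0) = 0
  z(8.667, 0) = 112.7
  z(8.333, 0.3333) = 114
  z(5, 3) = 116  ←
  z(0, 6.75) = 114.8
The maximum is at x = 5, y = 3.

x = 5, y = 3, z = 116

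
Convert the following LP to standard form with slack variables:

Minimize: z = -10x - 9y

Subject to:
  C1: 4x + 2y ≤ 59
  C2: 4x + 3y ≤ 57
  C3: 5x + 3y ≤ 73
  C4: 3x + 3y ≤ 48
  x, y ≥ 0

min z = -10x - 9y

s.t.
  4x + 2y + s1 = 59
  4x + 3y + s2 = 57
  5x + 3y + s3 = 73
  3x + 3y + s4 = 48
  x, y, s1, s2, s3, s4 ≥ 0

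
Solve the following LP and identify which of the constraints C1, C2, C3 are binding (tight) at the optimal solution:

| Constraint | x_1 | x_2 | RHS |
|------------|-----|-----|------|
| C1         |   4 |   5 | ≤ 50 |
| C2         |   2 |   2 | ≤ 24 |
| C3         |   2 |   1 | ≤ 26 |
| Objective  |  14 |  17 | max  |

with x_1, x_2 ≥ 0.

At x_1 = 10, x_2 = 2, compute slack b - a·x for each constraint:
  C1: 50 − 50 = 0  (binding)
  C2: 24 − 24 = 0  (binding)
  C3: 26 − 22 = 4  (slack)

Optimal: x_1 = 10, x_2 = 2
Binding: C1, C2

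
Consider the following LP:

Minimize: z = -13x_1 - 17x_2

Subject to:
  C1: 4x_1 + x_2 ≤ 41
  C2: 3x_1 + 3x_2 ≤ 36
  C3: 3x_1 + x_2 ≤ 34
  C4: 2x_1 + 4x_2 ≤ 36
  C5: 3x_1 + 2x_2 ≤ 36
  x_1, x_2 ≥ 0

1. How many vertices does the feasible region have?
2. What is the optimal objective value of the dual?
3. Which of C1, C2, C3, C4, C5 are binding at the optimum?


1. 5
2. -180
3. C2, C4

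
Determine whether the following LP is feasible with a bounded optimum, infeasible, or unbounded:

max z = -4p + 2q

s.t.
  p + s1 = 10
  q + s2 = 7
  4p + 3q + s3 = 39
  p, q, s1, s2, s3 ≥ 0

Feasible with a bounded optimal solution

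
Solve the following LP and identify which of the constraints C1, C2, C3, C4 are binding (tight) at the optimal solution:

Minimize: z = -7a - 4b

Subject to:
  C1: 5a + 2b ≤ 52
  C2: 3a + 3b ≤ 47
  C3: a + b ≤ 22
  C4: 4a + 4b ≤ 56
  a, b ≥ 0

At a = 8, b = 6, compute slack b - a·x for each constraint:
  C1: 52 − 52 = 0  (binding)
  C2: 47 − 42 = 5  (slack)
  C3: 22 − 14 = 8  (slack)
  C4: 56 − 56 = 0  (binding)

Optimal: a = 8, b = 6
Binding: C1, C4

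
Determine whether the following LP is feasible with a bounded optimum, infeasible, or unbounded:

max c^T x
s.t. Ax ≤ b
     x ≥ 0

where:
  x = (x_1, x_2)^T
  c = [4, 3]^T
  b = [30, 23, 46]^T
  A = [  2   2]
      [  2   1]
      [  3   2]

Feasible with a bounded optimal solution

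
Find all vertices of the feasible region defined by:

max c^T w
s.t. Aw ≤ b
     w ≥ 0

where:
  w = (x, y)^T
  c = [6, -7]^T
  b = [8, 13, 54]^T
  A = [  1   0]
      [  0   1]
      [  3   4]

(0, 0), (8, 0), (8, 7.5), (0.6667, 13), (0, 13)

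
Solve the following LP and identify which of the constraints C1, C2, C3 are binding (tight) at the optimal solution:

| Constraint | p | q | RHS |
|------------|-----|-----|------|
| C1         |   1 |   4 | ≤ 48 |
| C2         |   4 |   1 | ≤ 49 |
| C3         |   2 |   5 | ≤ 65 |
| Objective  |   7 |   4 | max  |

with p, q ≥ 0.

At p = 10, q = 9, compute slack b - a·x for each constraint:
  C1: 48 − 46 = 2  (slack)
  C2: 49 − 49 = 0  (binding)
  C3: 65 − 65 = 0  (binding)

Optimal: p = 10, q = 9
Binding: C2, C3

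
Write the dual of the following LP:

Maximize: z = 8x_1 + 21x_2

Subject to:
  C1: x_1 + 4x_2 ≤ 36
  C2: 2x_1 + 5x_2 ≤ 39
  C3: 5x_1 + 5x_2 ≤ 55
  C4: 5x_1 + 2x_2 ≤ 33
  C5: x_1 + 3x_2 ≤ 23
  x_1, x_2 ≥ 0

Primal max cᵀx s.t. Ax ≤ b, x ≥ 0  →  Dual min bᵀy s.t. Aᵀy ≥ c, y ≥ 0.

Minimize: z = 36y1 + 39y2 + 55y3 + 33y4 + 23y5

Subject to:
  y1 + 2y2 + 5y3 + 5y4 + y5 ≥ 8
  4y1 + 5y2 + 5y3 + 2y4 + 3y5 ≥ 21
  y1, y2, y3, y4, y5 ≥ 0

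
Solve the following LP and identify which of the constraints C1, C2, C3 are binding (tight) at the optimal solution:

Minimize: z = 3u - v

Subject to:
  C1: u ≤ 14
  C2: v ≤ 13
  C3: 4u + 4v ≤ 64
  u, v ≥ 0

At u = 0, v = 13, compute slack b - a·x for each constraint:
  C1: 14 − 0 = 14  (slack)
  C2: 13 − 13 = 0  (binding)
  C3: 64 − 52 = 12  (slack)

Optimal: u = 0, v = 13
Binding: C2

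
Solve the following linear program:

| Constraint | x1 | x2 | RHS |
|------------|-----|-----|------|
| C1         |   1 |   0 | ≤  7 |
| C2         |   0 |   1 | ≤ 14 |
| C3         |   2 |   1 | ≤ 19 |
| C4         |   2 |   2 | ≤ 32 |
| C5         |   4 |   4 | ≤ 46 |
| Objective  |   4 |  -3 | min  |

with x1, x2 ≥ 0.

Evaluate the objective at each vertex of the feasible region:
  z(0, 0) = 0
  z(7, 0) = 28
  z(7, 4.5) = 14.5
  z(0, 11.5) = -34.5  ←
The minimum is at x1 = 0, x2 = 11.5.

x1 = 0, x2 = 11.5, z = -34.5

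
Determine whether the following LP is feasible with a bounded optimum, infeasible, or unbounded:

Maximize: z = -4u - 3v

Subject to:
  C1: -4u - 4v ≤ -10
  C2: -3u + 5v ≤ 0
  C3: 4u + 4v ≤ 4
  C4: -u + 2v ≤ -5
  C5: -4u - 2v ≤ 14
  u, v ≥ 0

Infeasible (no feasible solution exists)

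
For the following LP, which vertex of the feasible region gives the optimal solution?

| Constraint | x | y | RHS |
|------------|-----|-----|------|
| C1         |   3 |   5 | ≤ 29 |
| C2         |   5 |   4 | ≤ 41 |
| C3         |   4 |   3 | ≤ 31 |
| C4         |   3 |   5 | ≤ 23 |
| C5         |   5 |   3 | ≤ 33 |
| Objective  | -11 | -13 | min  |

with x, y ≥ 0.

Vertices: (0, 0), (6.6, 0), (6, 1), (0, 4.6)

Evaluate the objective at each vertex of the feasible region:
  z(0, 0) = 0
  z(6.6, 0) = -72.6
  z(6, 1) = -79  ←
  z(0, 4.6) = -59.8
The minimum is at x = 6, y = 1.

(6, 1)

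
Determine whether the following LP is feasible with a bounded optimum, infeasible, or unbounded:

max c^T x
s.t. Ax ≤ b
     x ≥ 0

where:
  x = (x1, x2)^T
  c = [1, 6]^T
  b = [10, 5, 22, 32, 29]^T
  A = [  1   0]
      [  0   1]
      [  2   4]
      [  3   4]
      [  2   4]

Feasible with a bounded optimal solution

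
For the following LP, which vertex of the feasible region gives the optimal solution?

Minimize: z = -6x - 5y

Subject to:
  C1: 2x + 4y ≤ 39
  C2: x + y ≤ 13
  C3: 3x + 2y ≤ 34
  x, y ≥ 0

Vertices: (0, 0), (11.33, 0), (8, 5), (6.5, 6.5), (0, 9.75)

Evaluate the objective at each vertex of the feasible region:
  z(0, 0) = 0
  z(11.33, 0) = -68
  z(8, 5) = -73  ←
  z(6.5, 6.5) = -71.5
  z(0, 9.75) = -48.75
The minimum is at x = 8, y = 5.

(8, 5)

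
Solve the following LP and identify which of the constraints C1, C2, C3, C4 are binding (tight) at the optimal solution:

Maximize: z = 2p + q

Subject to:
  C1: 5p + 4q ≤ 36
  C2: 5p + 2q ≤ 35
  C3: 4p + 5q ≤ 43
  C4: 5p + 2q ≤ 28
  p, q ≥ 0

At p = 4, q = 4, compute slack b - a·x for each constraint:
  C1: 36 − 36 = 0  (binding)
  C2: 35 − 28 = 7  (slack)
  C3: 43 − 36 = 7  (slack)
  C4: 28 − 28 = 0  (binding)

Optimal: p = 4, q = 4
Binding: C1, C4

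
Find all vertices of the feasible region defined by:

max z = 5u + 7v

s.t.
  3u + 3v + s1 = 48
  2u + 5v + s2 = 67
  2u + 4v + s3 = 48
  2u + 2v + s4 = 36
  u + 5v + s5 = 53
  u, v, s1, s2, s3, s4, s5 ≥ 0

(0, 0), (16, 0), (8, 8), (4.667, 9.667), (0, 10.6)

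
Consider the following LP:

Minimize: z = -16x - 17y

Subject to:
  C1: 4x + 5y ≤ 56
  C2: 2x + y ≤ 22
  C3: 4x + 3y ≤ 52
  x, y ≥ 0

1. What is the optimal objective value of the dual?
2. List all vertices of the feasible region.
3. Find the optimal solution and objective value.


1. -212
2. (0, 0), (11, 0), (9, 4), (0, 11.2)
3. x = 9, y = 4, z = -212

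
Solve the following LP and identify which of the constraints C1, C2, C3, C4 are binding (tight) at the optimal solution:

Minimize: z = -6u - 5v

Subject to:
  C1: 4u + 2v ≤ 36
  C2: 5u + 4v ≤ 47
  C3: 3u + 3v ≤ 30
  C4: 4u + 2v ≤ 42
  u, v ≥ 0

At u = 7, v = 3, compute slack b - a·x for each constraint:
  C1: 36 − 34 = 2  (slack)
  C2: 47 − 47 = 0  (binding)
  C3: 30 − 30 = 0  (binding)
  C4: 42 − 34 = 8  (slack)

Optimal: u = 7, v = 3
Binding: C2, C3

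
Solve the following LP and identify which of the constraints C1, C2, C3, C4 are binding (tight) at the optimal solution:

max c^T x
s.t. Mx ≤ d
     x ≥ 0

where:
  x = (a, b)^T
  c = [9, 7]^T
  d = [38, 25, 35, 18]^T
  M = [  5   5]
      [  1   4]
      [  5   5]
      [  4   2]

At a = 2, b = 5, compute slack b - a·x for each constraint:
  C1: 38 − 35 = 3  (slack)
  C2: 25 − 22 = 3  (slack)
  C3: 35 − 35 = 0  (binding)
  C4: 18 − 18 = 0  (binding)

Optimal: a = 2, b = 5
Binding: C3, C4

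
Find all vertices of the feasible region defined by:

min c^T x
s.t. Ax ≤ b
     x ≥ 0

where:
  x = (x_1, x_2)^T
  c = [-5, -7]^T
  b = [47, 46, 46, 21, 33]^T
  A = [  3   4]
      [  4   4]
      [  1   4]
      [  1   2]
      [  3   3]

(0, 0), (11, 0), (1, 10), (0, 10.5)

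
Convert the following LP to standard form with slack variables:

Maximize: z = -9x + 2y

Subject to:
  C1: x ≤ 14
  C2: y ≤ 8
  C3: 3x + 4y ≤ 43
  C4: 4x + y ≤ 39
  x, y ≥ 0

max z = -9x + 2y

s.t.
  x + s1 = 14
  y + s2 = 8
  3x + 4y + s3 = 43
  4x + y + s4 = 39
  x, y, s1, s2, s3, s4 ≥ 0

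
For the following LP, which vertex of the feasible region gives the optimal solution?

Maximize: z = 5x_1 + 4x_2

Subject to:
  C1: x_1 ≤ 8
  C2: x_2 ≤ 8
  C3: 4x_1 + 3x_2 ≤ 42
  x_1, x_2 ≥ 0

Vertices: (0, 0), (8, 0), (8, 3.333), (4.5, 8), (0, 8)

Evaluate the objective at each vertex of the feasible region:
  z(0, 0) = 0
  z(8, 0) = 40
  z(8, 3.333) = 53.33
  z(4.5, 8) = 54.5  ←
  z(0, 8) = 32
The maximum is at x_1 = 4.5, x_2 = 8.

(4.5, 8)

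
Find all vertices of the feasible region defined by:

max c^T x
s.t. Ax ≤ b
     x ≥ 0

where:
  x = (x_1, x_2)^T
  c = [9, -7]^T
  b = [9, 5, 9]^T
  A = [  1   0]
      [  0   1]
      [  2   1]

(0, 0), (4.5, 0), (2, 5), (0, 5)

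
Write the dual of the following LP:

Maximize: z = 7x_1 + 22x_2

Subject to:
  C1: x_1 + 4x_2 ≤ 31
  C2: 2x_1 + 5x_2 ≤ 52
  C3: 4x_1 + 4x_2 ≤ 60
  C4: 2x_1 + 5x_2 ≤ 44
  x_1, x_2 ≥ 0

Primal max cᵀx s.t. Ax ≤ b, x ≥ 0  →  Dual min bᵀy s.t. Aᵀy ≥ c, y ≥ 0.

Minimize: z = 31y1 + 52y2 + 60y3 + 44y4

Subject to:
  y1 + 2y2 + 4y3 + 2y4 ≥ 7
  4y1 + 5y2 + 4y3 + 5y4 ≥ 22
  y1, y2, y3, y4 ≥ 0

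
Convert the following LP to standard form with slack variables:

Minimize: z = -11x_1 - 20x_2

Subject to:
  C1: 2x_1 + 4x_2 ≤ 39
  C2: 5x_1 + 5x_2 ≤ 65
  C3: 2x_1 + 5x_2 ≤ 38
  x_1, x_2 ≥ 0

min z = -11x_1 - 20x_2

s.t.
  2x_1 + 4x_2 + s1 = 39
  5x_1 + 5x_2 + s2 = 65
  2x_1 + 5x_2 + s3 = 38
  x_1, x_2, s1, s2, s3 ≥ 0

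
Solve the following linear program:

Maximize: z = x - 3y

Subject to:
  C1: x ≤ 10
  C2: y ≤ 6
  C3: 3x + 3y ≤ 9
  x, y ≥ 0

Evaluate the objective at each vertex of the feasible region:
  z(0, 0) = 0
  z(3, 0) = 3  ←
  z(0, 3) = -9
The maximum is at x = 3, y = 0.

x = 3, y = 0, z = 3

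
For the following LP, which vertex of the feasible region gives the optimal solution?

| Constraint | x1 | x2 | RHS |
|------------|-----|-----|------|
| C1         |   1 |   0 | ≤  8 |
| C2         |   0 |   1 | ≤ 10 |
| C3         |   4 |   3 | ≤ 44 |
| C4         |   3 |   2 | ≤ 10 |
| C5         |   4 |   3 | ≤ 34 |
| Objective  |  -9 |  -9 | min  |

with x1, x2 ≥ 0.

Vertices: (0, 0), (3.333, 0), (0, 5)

Evaluate the objective at each vertex of the feasible region:
  z(0, 0) = 0
  z(3.333, 0) = -30
  z(0, 5) = -45  ←
The minimum is at x1 = 0, x2 = 5.

(0, 5)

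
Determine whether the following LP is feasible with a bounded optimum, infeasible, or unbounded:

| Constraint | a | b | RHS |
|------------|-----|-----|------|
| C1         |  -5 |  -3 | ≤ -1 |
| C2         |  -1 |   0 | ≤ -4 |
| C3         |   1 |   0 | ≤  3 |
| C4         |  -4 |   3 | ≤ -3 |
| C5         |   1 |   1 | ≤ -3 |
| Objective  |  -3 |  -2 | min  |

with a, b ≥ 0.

Infeasible (no feasible solution exists)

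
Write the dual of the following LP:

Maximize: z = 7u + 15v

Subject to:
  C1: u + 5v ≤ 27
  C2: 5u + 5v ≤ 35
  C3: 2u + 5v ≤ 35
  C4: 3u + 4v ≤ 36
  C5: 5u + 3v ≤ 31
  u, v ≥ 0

Primal max cᵀx s.t. Ax ≤ b, x ≥ 0  →  Dual min bᵀy s.t. Aᵀy ≥ c, y ≥ 0.

Minimize: z = 27y1 + 35y2 + 35y3 + 36y4 + 31y5

Subject to:
  y1 + 5y2 + 2y3 + 3y4 + 5y5 ≥ 7
  5y1 + 5y2 + 5y3 + 4y4 + 3y5 ≥ 15
  y1, y2, y3, y4, y5 ≥ 0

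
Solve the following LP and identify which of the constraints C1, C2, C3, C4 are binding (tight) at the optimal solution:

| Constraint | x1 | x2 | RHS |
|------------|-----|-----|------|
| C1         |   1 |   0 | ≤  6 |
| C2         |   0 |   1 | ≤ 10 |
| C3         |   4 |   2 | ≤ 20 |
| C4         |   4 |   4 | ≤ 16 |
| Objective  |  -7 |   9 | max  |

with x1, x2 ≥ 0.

At x1 = 0, x2 = 4, compute slack b - a·x for each constraint:
  C1: 6 − 0 = 6  (slack)
  C2: 10 − 4 = 6  (slack)
  C3: 20 − 8 = 12  (slack)
  C4: 16 − 16 = 0  (binding)

Optimal: x1 = 0, x2 = 4
Binding: C4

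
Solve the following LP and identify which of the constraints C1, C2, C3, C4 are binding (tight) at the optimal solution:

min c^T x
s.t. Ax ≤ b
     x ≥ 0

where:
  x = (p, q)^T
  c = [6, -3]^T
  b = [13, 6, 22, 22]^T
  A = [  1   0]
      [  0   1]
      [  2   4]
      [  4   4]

At p = 0, q = 5.5, compute slack b - a·x for each constraint:
  C1: 13 − 0 = 13  (slack)
  C2: 6 − 5.5 = 0.5  (slack)
  C3: 22 − 22 = 0  (binding)
  C4: 22 − 22 = 0  (binding)

Optimal: p = 0, q = 5.5
Binding: C3, C4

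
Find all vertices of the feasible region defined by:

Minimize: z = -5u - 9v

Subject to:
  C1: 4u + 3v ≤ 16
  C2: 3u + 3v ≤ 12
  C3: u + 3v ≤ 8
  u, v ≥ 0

(0, 0), (4, 0), (2, 2), (0, 2.667)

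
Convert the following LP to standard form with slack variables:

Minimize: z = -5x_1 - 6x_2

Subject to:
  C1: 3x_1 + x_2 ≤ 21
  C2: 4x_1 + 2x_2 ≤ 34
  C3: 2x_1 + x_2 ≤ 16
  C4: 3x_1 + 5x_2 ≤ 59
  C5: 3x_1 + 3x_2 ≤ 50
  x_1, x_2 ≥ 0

min z = -5x_1 - 6x_2

s.t.
  3x_1 + x_2 + s1 = 21
  4x_1 + 2x_2 + s2 = 34
  2x_1 + x_2 + s3 = 16
  3x_1 + 5x_2 + s4 = 59
  3x_1 + 3x_2 + s5 = 50
  x_1, x_2, s1, s2, s3, s4, s5 ≥ 0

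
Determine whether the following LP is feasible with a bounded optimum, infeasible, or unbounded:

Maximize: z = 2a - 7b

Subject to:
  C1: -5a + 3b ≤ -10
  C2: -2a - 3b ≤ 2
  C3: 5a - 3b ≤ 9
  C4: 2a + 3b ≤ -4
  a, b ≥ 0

Infeasible (no feasible solution exists)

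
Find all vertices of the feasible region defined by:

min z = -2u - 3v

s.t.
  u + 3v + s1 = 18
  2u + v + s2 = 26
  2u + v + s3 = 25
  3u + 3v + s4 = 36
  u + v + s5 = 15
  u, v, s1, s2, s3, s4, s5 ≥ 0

(0, 0), (12, 0), (9, 3), (0, 6)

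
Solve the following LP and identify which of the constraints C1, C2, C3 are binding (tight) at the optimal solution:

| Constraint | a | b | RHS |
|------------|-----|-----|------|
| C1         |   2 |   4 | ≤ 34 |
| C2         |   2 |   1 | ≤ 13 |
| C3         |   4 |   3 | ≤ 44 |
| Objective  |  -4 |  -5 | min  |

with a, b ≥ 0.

At a = 3, b = 7, compute slack b - a·x for each constraint:
  C1: 34 − 34 = 0  (binding)
  C2: 13 − 13 = 0  (binding)
  C3: 44 − 33 = 11  (slack)

Optimal: a = 3, b = 7
Binding: C1, C2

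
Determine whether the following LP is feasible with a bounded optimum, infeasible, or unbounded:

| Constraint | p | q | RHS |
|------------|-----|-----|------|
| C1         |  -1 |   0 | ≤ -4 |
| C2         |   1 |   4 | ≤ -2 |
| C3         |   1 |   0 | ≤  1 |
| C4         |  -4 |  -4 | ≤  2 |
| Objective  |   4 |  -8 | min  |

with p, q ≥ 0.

Infeasible (no feasible solution exists)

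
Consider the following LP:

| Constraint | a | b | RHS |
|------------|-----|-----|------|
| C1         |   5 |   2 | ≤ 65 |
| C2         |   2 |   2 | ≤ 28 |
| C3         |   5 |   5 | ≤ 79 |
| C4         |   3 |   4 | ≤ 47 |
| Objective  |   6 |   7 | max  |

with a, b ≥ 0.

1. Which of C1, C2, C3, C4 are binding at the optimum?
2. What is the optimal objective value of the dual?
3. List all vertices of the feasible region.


1. C2, C4
2. 89
3. (0, 0), (13, 0), (12.33, 1.667), (9, 5), (0, 11.75)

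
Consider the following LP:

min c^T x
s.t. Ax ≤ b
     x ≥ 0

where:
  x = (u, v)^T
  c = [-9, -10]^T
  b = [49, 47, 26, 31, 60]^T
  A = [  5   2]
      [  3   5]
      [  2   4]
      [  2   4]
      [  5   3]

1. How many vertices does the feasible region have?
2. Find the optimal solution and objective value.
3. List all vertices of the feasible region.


1. 4
2. u = 9, v = 2, z = -101
3. (0, 0), (9.8, 0), (9, 2), (0, 6.5)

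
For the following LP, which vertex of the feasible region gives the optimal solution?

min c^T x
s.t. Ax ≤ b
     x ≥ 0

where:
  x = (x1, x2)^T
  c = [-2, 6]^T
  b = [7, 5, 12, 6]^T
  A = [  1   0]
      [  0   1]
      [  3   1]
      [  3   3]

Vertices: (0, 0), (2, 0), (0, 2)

Evaluate the objective at each vertex of the feasible region:
  z(0, 0) = 0
  z(2, 0) = -4  ←
  z(0, 2) = 12
The minimum is at x1 = 2, x2 = 0.

(2, 0)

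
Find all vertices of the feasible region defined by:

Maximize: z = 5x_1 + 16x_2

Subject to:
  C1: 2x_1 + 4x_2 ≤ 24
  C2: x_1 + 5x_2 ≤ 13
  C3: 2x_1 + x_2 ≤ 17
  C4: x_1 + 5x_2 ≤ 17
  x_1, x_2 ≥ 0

(0, 0), (8.5, 0), (8, 1), (0, 2.6)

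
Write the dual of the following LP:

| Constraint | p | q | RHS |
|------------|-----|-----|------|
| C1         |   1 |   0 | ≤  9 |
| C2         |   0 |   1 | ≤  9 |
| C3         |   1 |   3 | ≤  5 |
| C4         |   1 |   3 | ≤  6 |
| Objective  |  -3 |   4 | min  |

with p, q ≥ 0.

Primal min cᵀx s.t. Ax ≤ b, x ≥ 0  →  Dual max −bᵀy s.t. Aᵀy ≥ −c, y ≥ 0.

Maximize: z = -9y1 - 9y2 - 5y3 - 6y4

Subject to:
  y1 + y3 + y4 ≥ 3
  y2 + 3y3 + 3y4 ≥ -4
  y1, y2, y3, y4 ≥ 0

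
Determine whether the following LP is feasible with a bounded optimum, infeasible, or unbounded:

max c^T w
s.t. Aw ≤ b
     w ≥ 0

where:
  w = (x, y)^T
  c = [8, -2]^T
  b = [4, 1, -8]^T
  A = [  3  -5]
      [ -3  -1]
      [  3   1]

Infeasible (no feasible solution exists)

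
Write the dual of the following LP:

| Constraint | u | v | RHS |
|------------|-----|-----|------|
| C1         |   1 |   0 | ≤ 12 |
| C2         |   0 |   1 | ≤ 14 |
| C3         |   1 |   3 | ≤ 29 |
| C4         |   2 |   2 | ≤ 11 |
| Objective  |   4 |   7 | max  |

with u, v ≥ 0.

Primal max cᵀx s.t. Ax ≤ b, x ≥ 0  →  Dual min bᵀy s.t. Aᵀy ≥ c, y ≥ 0.

Minimize: z = 12y1 + 14y2 + 29y3 + 11y4

Subject to:
  y1 + y3 + 2y4 ≥ 4
  y2 + 3y3 + 2y4 ≥ 7
  y1, y2, y3, y4 ≥ 0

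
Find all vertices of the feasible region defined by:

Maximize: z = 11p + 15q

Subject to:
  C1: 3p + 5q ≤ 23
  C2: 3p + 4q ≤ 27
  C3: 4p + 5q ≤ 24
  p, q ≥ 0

(0, 0), (6, 0), (1, 4), (0, 4.6)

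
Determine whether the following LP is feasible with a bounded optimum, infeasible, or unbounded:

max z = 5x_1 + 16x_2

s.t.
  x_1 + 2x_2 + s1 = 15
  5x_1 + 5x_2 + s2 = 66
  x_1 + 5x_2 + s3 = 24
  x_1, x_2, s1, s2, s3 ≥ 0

Feasible with a bounded optimal solution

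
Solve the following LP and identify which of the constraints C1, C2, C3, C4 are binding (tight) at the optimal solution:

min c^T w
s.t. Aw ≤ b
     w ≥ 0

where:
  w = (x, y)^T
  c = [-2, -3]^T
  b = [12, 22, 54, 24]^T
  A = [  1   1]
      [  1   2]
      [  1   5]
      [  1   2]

At x = 2, y = 10, compute slack b - a·x for each constraint:
  C1: 12 − 12 = 0  (binding)
  C2: 22 − 22 = 0  (binding)
  C3: 54 − 52 = 2  (slack)
  C4: 24 − 22 = 2  (slack)

Optimal: x = 2, y = 10
Binding: C1, C2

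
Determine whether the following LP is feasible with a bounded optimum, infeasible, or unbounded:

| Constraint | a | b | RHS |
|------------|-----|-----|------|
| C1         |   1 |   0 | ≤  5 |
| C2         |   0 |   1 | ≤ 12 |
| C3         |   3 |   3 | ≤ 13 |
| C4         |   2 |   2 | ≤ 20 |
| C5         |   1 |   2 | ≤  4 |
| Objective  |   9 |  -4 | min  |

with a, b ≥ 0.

Feasible with a bounded optimal solution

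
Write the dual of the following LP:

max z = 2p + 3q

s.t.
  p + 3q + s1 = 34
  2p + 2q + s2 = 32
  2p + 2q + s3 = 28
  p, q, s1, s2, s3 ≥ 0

Primal max cᵀx s.t. Ax ≤ b, x ≥ 0  →  Dual min bᵀy s.t. Aᵀy ≥ c, y ≥ 0.

Minimize: z = 34y1 + 32y2 + 28y3

Subject to:
  y1 + 2y2 + 2y3 ≥ 2
  3y1 + 2y2 + 2y3 ≥ 3
  y1, y2, y3 ≥ 0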